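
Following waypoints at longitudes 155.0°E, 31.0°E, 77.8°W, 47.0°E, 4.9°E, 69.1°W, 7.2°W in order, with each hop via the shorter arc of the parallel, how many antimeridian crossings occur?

Leg 1: +155.0° → +31.0°, shortest Δλ = -124.0° (west) — does not cross 180°.
Leg 2: +31.0° → -77.8°, shortest Δλ = -108.8° (west) — does not cross 180°.
Leg 3: -77.8° → +47.0°, shortest Δλ = 124.8° (east) — does not cross 180°.
Leg 4: +47.0° → +4.9°, shortest Δλ = -42.1° (west) — does not cross 180°.
Leg 5: +4.9° → -69.1°, shortest Δλ = -74.0° (west) — does not cross 180°.
Leg 6: -69.1° → -7.2°, shortest Δλ = 61.9° (east) — does not cross 180°.
Total crossings: 0.

0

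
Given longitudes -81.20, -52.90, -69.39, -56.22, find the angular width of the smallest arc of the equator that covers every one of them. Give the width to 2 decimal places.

28.30°

Sort the longitudes: -81.20°, -69.39°, -56.22°, -52.90°.
Eastward gaps between consecutive values (wrapping around): 11.81°, 13.17°, 3.32°, 331.70°.
Largest gap = 331.70° ⇒ minimal covering band is its complement: 360° − 331.70° = 28.30°.
Band runs from -81.20° eastward to -52.90°.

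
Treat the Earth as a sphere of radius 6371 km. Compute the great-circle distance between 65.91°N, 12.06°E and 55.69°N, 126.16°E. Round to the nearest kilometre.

Δλ = 126.16 − 12.06 = 114.10°.
Δφ = 55.69 − 65.91 = -10.22°.
a = sin²(Δφ/2) + cos φ₁ · cos φ₂ · sin²(Δλ/2) = 0.169943.
c = 2·atan2(√a, √(1−a)) = 0.84983 rad → d = 6371·c ≈ 5414.24 km.

5414 km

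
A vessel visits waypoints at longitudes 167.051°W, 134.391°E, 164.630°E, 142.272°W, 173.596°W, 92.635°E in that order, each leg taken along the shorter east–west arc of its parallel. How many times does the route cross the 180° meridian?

3

Leg 1: -167.051° → +134.391°, shortest Δλ = -58.558° (west) — crosses 180°.
Leg 2: +134.391° → +164.630°, shortest Δλ = 30.239° (east) — does not cross 180°.
Leg 3: +164.630° → -142.272°, shortest Δλ = 53.098° (east) — crosses 180°.
Leg 4: -142.272° → -173.596°, shortest Δλ = -31.324° (west) — does not cross 180°.
Leg 5: -173.596° → +92.635°, shortest Δλ = -93.769° (west) — crosses 180°.
Total crossings: 3.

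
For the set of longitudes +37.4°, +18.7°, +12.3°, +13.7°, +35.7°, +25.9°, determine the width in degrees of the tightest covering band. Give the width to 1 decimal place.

25.1°

Sort the longitudes: +12.3°, +13.7°, +18.7°, +25.9°, +35.7°, +37.4°.
Eastward gaps between consecutive values (wrapping around): 1.4°, 5.0°, 7.2°, 9.8°, 1.7°, 334.9°.
Largest gap = 334.9° ⇒ minimal covering band is its complement: 360° − 334.9° = 25.1°.
Band runs from +12.3° eastward to +37.4°.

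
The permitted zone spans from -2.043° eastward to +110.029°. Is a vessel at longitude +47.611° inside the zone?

Band width going east from -2.043° to +110.029°: ((110.029 − -2.043) mod 360) = 112.072°.
Offset of +47.611° east of the west edge: ((47.611 − -2.043) mod 360) = 49.654°.
49.654° ≤ 112.072° ⇒ inside.

Yes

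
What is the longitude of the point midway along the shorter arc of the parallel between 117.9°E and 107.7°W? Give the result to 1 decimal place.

Signed shortest Δλ from +117.9° to -107.7° is +134.4°.
Midpoint longitude = +117.9° + (+134.4°)/2 = +117.9° + 67.2° = +185.1°.
Normalise into (−180°, 180°]: -174.9°.
(The naïve average (+117.9 + -107.7)/2 = 5.1° is on the wrong side of the globe.)

174.9°W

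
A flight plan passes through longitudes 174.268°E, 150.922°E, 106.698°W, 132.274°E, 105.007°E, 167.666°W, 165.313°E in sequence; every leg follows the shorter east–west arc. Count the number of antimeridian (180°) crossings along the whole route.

Leg 1: +174.268° → +150.922°, shortest Δλ = -23.346° (west) — does not cross 180°.
Leg 2: +150.922° → -106.698°, shortest Δλ = 102.38° (east) — crosses 180°.
Leg 3: -106.698° → +132.274°, shortest Δλ = -121.028° (west) — crosses 180°.
Leg 4: +132.274° → +105.007°, shortest Δλ = -27.267° (west) — does not cross 180°.
Leg 5: +105.007° → -167.666°, shortest Δλ = 87.327° (east) — crosses 180°.
Leg 6: -167.666° → +165.313°, shortest Δλ = -27.021° (west) — crosses 180°.
Total crossings: 4.

4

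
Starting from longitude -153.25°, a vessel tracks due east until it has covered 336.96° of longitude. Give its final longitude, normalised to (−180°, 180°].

-176.29°

Start at -153.25°; shift +336.96° → +183.71°.
+183.71° lies outside (−180°, 180°]; subtract 360° → -176.29°.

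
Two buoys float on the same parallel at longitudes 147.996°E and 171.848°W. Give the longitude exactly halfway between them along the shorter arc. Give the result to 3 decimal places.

Signed shortest Δλ from +147.996° to -171.848° is +40.156°.
Midpoint longitude = +147.996° + (+40.156°)/2 = +147.996° + 20.078° = +168.074°.
(The naïve average (+147.996 + -171.848)/2 = -11.926° is on the wrong side of the globe.)

168.074°E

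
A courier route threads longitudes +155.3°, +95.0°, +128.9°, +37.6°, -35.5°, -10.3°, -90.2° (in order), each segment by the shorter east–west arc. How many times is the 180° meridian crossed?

Leg 1: +155.3° → +95.0°, shortest Δλ = -60.3° (west) — does not cross 180°.
Leg 2: +95.0° → +128.9°, shortest Δλ = 33.9° (east) — does not cross 180°.
Leg 3: +128.9° → +37.6°, shortest Δλ = -91.3° (west) — does not cross 180°.
Leg 4: +37.6° → -35.5°, shortest Δλ = -73.1° (west) — does not cross 180°.
Leg 5: -35.5° → -10.3°, shortest Δλ = 25.2° (east) — does not cross 180°.
Leg 6: -10.3° → -90.2°, shortest Δλ = -79.9° (west) — does not cross 180°.
Total crossings: 0.

0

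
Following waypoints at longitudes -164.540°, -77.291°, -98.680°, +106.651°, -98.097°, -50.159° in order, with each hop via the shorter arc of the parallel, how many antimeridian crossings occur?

Leg 1: -164.540° → -77.291°, shortest Δλ = 87.249° (east) — does not cross 180°.
Leg 2: -77.291° → -98.680°, shortest Δλ = -21.389° (west) — does not cross 180°.
Leg 3: -98.680° → +106.651°, shortest Δλ = -154.669° (west) — crosses 180°.
Leg 4: +106.651° → -98.097°, shortest Δλ = 155.252° (east) — crosses 180°.
Leg 5: -98.097° → -50.159°, shortest Δλ = 47.938° (east) — does not cross 180°.
Total crossings: 2.

2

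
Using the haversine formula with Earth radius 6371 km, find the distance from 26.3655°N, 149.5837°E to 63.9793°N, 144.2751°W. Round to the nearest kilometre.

6236 km

Δλ = -144.2751 − 149.5837 = -293.8588°; wrapped into (−180°, 180°]: 66.1412°.
Δφ = 63.9793 − 26.3655 = 37.6138°.
a = sin²(Δφ/2) + cos φ₁ · cos φ₂ · sin²(Δλ/2) = 0.220966.
c = 2·atan2(√a, √(1−a)) = 0.97874 rad → d = 6371·c ≈ 6235.56 km.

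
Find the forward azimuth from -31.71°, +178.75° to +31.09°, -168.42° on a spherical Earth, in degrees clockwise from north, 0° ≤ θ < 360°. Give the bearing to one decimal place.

12.2°

Δλ = -168.42 − 178.75 = -347.17°; wrapped into (−180°, 180°]: 12.83°.
θ = atan2( sin Δλ · cos φ₂ , cos φ₁ · sin φ₂ − sin φ₁ · cos φ₂ · cos Δλ )
  = atan2(0.19016, 0.87818) = 12.218° → normalised to [0°, 360°): 12.218°.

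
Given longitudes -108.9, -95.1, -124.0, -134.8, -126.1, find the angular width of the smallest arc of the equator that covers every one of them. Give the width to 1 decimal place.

39.7°

Sort the longitudes: -134.8°, -126.1°, -124.0°, -108.9°, -95.1°.
Eastward gaps between consecutive values (wrapping around): 8.7°, 2.1°, 15.1°, 13.8°, 320.3°.
Largest gap = 320.3° ⇒ minimal covering band is its complement: 360° − 320.3° = 39.7°.
Band runs from -134.8° eastward to -95.1°.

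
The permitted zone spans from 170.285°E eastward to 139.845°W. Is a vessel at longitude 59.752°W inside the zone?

No

Band width going east from +170.285° to -139.845°: ((-139.845 − 170.285) mod 360) = 49.870°.
Offset of -59.752° east of the west edge: ((-59.752 − 170.285) mod 360) = 129.963°.
129.963° > 49.870° ⇒ outside.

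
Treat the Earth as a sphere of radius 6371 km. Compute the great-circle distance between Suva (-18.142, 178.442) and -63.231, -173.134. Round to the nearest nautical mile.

2730 nmi

Δλ = -173.134 − 178.442 = -351.576°; wrapped into (−180°, 180°]: 8.424°.
Δφ = -63.231 − -18.142 = -45.089°.
a = sin²(Δφ/2) + cos φ₁ · cos φ₂ · sin²(Δλ/2) = 0.149305.
c = 2·atan2(√a, √(1−a)) = 0.79345 rad → d = 6371·c ≈ 5055.08 km ≈ 2729.52 nmi.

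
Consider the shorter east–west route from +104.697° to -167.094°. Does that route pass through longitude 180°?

Naïve |-167.094 − 104.697| = 271.791° > 180°, so the shorter arc goes the other way round — across 180°.
Signed shortest Δλ = ((-167.094 − 104.697 + 180) mod 360) − 180 = 88.209°.
Going east by 88.209° from +104.697° passes through 180° before reaching -167.094°.

Yes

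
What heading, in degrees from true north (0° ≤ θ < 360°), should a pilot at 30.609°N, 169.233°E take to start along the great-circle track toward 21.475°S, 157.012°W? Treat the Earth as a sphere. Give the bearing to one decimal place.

Δλ = -157.012 − 169.233 = -326.245°; wrapped into (−180°, 180°]: 33.755°.
θ = atan2( sin Δλ · cos φ₂ , cos φ₁ · sin φ₂ − sin φ₁ · cos φ₂ · cos Δλ )
  = atan2(0.51707, -0.70904) = 143.898° → normalised to [0°, 360°): 143.898°.

143.9°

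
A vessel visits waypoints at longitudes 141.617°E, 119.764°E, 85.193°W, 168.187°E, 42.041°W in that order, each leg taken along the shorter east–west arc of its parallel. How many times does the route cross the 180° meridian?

3

Leg 1: +141.617° → +119.764°, shortest Δλ = -21.853° (west) — does not cross 180°.
Leg 2: +119.764° → -85.193°, shortest Δλ = 155.043° (east) — crosses 180°.
Leg 3: -85.193° → +168.187°, shortest Δλ = -106.62° (west) — crosses 180°.
Leg 4: +168.187° → -42.041°, shortest Δλ = 149.772° (east) — crosses 180°.
Total crossings: 3.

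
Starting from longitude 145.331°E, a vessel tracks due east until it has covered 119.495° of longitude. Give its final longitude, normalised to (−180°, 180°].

Start at +145.331°; shift +119.495° → +264.826°.
+264.826° lies outside (−180°, 180°]; subtract 360° → -95.174°.

95.174°W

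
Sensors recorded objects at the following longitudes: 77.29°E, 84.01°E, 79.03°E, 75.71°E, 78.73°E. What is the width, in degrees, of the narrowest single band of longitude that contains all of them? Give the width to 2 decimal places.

8.30°

Sort the longitudes: +75.71°, +77.29°, +78.73°, +79.03°, +84.01°.
Eastward gaps between consecutive values (wrapping around): 1.58°, 1.44°, 0.30°, 4.98°, 351.70°.
Largest gap = 351.70° ⇒ minimal covering band is its complement: 360° − 351.70° = 8.30°.
Band runs from +75.71° eastward to +84.01°.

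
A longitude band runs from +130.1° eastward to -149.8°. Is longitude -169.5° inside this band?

Band width going east from +130.1° to -149.8°: ((-149.8 − 130.1) mod 360) = 80.1°.
Offset of -169.5° east of the west edge: ((-169.5 − 130.1) mod 360) = 60.4°.
60.4° ≤ 80.1° ⇒ inside.

Yes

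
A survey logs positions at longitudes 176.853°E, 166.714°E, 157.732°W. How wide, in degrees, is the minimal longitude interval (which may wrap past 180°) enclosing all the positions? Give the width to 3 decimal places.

35.554°

Sort the longitudes: -157.732°, +166.714°, +176.853°.
Eastward gaps between consecutive values (wrapping around): 324.446°, 10.139°, 25.415°.
Largest gap = 324.446° ⇒ minimal covering band is its complement: 360° − 324.446° = 35.554°.
Band runs from +166.714° eastward to -157.732°, crossing the antimeridian.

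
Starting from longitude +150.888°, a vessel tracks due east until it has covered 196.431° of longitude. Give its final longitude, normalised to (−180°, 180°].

Start at +150.888°; shift +196.431° → +347.319°.
+347.319° lies outside (−180°, 180°]; subtract 360° → -12.681°.

-12.681°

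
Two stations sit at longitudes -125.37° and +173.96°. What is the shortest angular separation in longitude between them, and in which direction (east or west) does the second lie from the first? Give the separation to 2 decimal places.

Raw difference: 173.96 − -125.37 = 299.33°.
Normalise into (−180°, 180°]: 299.33° − 360° = -60.67°.
Negative ⇒ the second point lies to the west; separation 60.67°.

60.67° west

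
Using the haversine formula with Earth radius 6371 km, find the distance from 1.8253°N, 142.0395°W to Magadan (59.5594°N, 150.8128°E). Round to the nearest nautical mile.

4626 nmi

Δλ = 150.8128 − -142.0395 = 292.8523°; wrapped into (−180°, 180°]: -67.1477°.
Δφ = 59.5594 − 1.8253 = 57.7341°.
a = sin²(Δφ/2) + cos φ₁ · cos φ₂ · sin²(Δλ/2) = 0.387940.
c = 2·atan2(√a, √(1−a)) = 1.34476 rad → d = 6371·c ≈ 8567.44 km ≈ 4626.05 nmi.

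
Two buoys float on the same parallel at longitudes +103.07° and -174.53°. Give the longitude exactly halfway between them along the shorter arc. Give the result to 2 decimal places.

Signed shortest Δλ from +103.07° to -174.53° is +82.40°.
Midpoint longitude = +103.07° + (+82.40°)/2 = +103.07° + 41.20° = +144.27°.
(The naïve average (+103.07 + -174.53)/2 = -35.73° is on the wrong side of the globe.)

+144.27°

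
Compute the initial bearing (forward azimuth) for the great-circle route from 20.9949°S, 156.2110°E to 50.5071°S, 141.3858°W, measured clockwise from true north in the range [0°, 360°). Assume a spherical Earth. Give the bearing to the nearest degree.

137°

Δλ = -141.3858 − 156.2110 = -297.5968°; wrapped into (−180°, 180°]: 62.4032°.
θ = atan2( sin Δλ · cos φ₂ , cos φ₁ · sin φ₂ − sin φ₁ · cos φ₂ · cos Δλ )
  = atan2(0.56363, -0.61492) = 137.492° → normalised to [0°, 360°): 137.492°.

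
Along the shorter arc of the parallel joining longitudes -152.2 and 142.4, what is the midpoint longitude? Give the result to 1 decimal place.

Signed shortest Δλ from -152.2° to +142.4° is -65.4°.
Midpoint longitude = -152.2° + (-65.4°)/2 = -152.2° − 32.7° = -184.9°.
Normalise into (−180°, 180°]: +175.1°.
(The naïve average (-152.2 + +142.4)/2 = -4.9° is on the wrong side of the globe.)

+175.1°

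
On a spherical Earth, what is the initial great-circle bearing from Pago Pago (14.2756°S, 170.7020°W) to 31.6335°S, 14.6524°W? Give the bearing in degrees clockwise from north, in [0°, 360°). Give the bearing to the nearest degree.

Δλ = -14.6524 − -170.7020 = 156.0496°.
θ = atan2( sin Δλ · cos φ₂ , cos φ₁ · sin φ₂ − sin φ₁ · cos φ₂ · cos Δλ )
  = atan2(0.34563, -0.70016) = 153.727° → normalised to [0°, 360°): 153.727°.

154°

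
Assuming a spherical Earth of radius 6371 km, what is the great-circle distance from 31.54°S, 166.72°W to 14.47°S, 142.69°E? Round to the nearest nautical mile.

2949 nmi

Δλ = 142.69 − -166.72 = 309.41°; wrapped into (−180°, 180°]: -50.59°.
Δφ = -14.47 − -31.54 = 17.07°.
a = sin²(Δφ/2) + cos φ₁ · cos φ₂ · sin²(Δλ/2) = 0.172688.
c = 2·atan2(√a, √(1−a)) = 0.85711 rad → d = 6371·c ≈ 5460.66 km ≈ 2948.52 nmi.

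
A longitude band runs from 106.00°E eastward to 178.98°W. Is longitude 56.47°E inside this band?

No

Band width going east from +106.00° to -178.98°: ((-178.98 − 106.00) mod 360) = 75.02°.
Offset of +56.47° east of the west edge: ((56.47 − 106.00) mod 360) = 310.47°.
310.47° > 75.02° ⇒ outside.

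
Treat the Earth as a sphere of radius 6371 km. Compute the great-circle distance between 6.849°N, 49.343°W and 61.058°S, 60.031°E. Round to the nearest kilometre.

Δλ = 60.031 − -49.343 = 109.374°.
Δφ = -61.058 − 6.849 = -67.907°.
a = sin²(Δφ/2) + cos φ₁ · cos φ₂ · sin²(Δλ/2) = 0.631874.
c = 2·atan2(√a, √(1−a)) = 1.83770 rad → d = 6371·c ≈ 11708.00 km.

11708 km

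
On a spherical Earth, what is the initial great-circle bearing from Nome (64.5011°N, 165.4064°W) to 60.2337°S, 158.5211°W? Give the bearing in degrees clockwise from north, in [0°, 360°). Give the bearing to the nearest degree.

Δλ = -158.5211 − -165.4064 = 6.8853°.
θ = atan2( sin Δλ · cos φ₂ , cos φ₁ · sin φ₂ − sin φ₁ · cos φ₂ · cos Δλ )
  = atan2(0.05952, -0.81857) = 175.841° → normalised to [0°, 360°): 175.841°.

176°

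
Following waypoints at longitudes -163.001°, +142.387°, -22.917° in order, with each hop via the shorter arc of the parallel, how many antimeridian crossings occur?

Leg 1: -163.001° → +142.387°, shortest Δλ = -54.612° (west) — crosses 180°.
Leg 2: +142.387° → -22.917°, shortest Δλ = -165.304° (west) — does not cross 180°.
Total crossings: 1.

1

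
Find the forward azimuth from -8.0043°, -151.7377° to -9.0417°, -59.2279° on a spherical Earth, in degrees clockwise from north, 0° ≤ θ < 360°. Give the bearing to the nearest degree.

Δλ = -59.2279 − -151.7377 = 92.5098°.
θ = atan2( sin Δλ · cos φ₂ , cos φ₁ · sin φ₂ − sin φ₁ · cos φ₂ · cos Δλ )
  = atan2(0.98663, -0.16164) = 99.304° → normalised to [0°, 360°): 99.304°.

99°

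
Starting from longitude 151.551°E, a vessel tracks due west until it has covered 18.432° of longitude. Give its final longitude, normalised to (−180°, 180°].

133.119°E

Start at +151.551°; shift −18.432° → +133.119°.
+133.119° already lies in (−180°, 180°].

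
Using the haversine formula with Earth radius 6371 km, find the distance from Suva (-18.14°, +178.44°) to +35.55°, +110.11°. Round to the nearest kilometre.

9341 km

Δλ = 110.11 − 178.44 = -68.33°.
Δφ = 35.55 − -18.14 = 53.69°.
a = sin²(Δφ/2) + cos φ₁ · cos φ₂ · sin²(Δλ/2) = 0.447758.
c = 2·atan2(√a, √(1−a)) = 1.46612 rad → d = 6371·c ≈ 9340.66 km.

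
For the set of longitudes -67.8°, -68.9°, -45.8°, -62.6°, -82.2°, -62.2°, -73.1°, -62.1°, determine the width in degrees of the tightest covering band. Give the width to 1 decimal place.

Sort the longitudes: -82.2°, -73.1°, -68.9°, -67.8°, -62.6°, -62.2°, -62.1°, -45.8°.
Eastward gaps between consecutive values (wrapping around): 9.1°, 4.2°, 1.1°, 5.2°, 0.4°, 0.1°, 16.3°, 323.6°.
Largest gap = 323.6° ⇒ minimal covering band is its complement: 360° − 323.6° = 36.4°.
Band runs from -82.2° eastward to -45.8°.

36.4°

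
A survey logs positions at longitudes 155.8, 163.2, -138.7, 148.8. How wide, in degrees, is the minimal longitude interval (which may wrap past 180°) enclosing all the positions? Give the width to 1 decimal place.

72.5°

Sort the longitudes: -138.7°, +148.8°, +155.8°, +163.2°.
Eastward gaps between consecutive values (wrapping around): 287.5°, 7.0°, 7.4°, 58.1°.
Largest gap = 287.5° ⇒ minimal covering band is its complement: 360° − 287.5° = 72.5°.
Band runs from +148.8° eastward to -138.7°, crossing the antimeridian.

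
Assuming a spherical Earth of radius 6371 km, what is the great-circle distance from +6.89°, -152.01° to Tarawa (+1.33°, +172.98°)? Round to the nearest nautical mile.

Δλ = 172.98 − -152.01 = 324.99°; wrapped into (−180°, 180°]: -35.01°.
Δφ = 1.33 − 6.89 = -5.56°.
a = sin²(Δφ/2) + cos φ₁ · cos φ₂ · sin²(Δλ/2) = 0.092149.
c = 2·atan2(√a, √(1−a)) = 0.61685 rad → d = 6371·c ≈ 3929.98 km ≈ 2122.02 nmi.

2122 nmi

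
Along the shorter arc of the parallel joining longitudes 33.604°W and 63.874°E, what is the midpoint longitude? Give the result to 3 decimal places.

15.135°E

Signed shortest Δλ from -33.604° to +63.874° is +97.478°.
Midpoint longitude = -33.604° + (+97.478°)/2 = -33.604° + 48.739° = +15.135°.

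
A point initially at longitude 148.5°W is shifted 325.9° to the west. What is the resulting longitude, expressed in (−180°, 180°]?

Start at -148.5°; shift −325.9° → -474.4°.
-474.4° lies outside (−180°, 180°]; add 360° → -114.4°.

114.4°W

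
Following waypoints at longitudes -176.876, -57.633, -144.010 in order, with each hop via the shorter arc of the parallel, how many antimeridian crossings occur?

0

Leg 1: -176.876° → -57.633°, shortest Δλ = 119.243° (east) — does not cross 180°.
Leg 2: -57.633° → -144.010°, shortest Δλ = -86.377° (west) — does not cross 180°.
Total crossings: 0.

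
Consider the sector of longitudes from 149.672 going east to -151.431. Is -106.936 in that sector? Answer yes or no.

Band width going east from +149.672° to -151.431°: ((-151.431 − 149.672) mod 360) = 58.897°.
Offset of -106.936° east of the west edge: ((-106.936 − 149.672) mod 360) = 103.392°.
103.392° > 58.897° ⇒ outside.

No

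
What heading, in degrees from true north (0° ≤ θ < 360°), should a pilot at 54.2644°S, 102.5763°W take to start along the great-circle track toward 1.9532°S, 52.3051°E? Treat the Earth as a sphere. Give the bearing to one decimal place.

150.6°

Δλ = 52.3051 − -102.5763 = 154.8814°.
θ = atan2( sin Δλ · cos φ₂ , cos φ₁ · sin φ₂ − sin φ₁ · cos φ₂ · cos Δλ )
  = atan2(0.42425, -0.75444) = 150.649° → normalised to [0°, 360°): 150.649°.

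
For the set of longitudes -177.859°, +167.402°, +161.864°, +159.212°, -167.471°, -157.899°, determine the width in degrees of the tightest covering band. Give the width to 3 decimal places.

42.889°

Sort the longitudes: -177.859°, -167.471°, -157.899°, +159.212°, +161.864°, +167.402°.
Eastward gaps between consecutive values (wrapping around): 10.388°, 9.572°, 317.111°, 2.652°, 5.538°, 14.739°.
Largest gap = 317.111° ⇒ minimal covering band is its complement: 360° − 317.111° = 42.889°.
Band runs from +159.212° eastward to -157.899°, crossing the antimeridian.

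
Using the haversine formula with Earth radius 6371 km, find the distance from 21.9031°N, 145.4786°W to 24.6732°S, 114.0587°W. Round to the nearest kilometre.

Δλ = -114.0587 − -145.4786 = 31.4199°.
Δφ = -24.6732 − 21.9031 = -46.5763°.
a = sin²(Δφ/2) + cos φ₁ · cos φ₂ · sin²(Δλ/2) = 0.218119.
c = 2·atan2(√a, √(1−a)) = 0.97186 rad → d = 6371·c ≈ 6191.73 km.

6192 km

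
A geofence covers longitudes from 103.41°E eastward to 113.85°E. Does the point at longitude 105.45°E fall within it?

Band width going east from +103.41° to +113.85°: ((113.85 − 103.41) mod 360) = 10.44°.
Offset of +105.45° east of the west edge: ((105.45 − 103.41) mod 360) = 2.04°.
2.04° ≤ 10.44° ⇒ inside.

Yes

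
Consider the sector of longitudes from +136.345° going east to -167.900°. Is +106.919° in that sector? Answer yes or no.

No

Band width going east from +136.345° to -167.900°: ((-167.900 − 136.345) mod 360) = 55.755°.
Offset of +106.919° east of the west edge: ((106.919 − 136.345) mod 360) = 330.574°.
330.574° > 55.755° ⇒ outside.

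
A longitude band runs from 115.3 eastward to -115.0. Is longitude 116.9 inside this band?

Yes

Band width going east from +115.3° to -115.0°: ((-115.0 − 115.3) mod 360) = 129.7°.
Offset of +116.9° east of the west edge: ((116.9 − 115.3) mod 360) = 1.6°.
1.6° ≤ 129.7° ⇒ inside.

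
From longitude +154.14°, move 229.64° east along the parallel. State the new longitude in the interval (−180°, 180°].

Start at +154.14°; shift +229.64° → +383.78°.
+383.78° lies outside (−180°, 180°]; subtract 360° → +23.78°.

+23.78°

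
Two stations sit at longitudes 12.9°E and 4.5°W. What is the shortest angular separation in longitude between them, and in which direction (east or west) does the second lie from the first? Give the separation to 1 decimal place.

17.4° west

Raw difference: -4.5 − 12.9 = -17.4°.
Normalise into (−180°, 180°]: -17.4° stays -17.4°.
Negative ⇒ the second point lies to the west; separation 17.4°.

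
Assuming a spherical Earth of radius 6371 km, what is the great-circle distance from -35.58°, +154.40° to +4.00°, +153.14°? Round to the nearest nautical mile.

Δλ = 153.14 − 154.40 = -1.26°.
Δφ = 4.00 − -35.58 = 39.58°.
a = sin²(Δφ/2) + cos φ₁ · cos φ₂ · sin²(Δλ/2) = 0.114730.
c = 2·atan2(√a, √(1−a)) = 0.69111 rad → d = 6371·c ≈ 4403.06 km ≈ 2377.46 nmi.

2377 nmi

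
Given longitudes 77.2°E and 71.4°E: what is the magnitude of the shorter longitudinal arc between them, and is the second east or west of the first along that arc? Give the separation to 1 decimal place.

Raw difference: 71.4 − 77.2 = -5.8°.
Normalise into (−180°, 180°]: -5.8° stays -5.8°.
Negative ⇒ the second point lies to the west; separation 5.8°.

5.8° west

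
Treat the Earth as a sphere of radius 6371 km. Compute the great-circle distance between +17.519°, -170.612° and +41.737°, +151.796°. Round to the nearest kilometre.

Δλ = 151.796 − -170.612 = 322.408°; wrapped into (−180°, 180°]: -37.592°.
Δφ = 41.737 − 17.519 = 24.218°.
a = sin²(Δφ/2) + cos φ₁ · cos φ₂ · sin²(Δλ/2) = 0.117877.
c = 2·atan2(√a, √(1−a)) = 0.70093 rad → d = 6371·c ≈ 4465.59 km.

4466 km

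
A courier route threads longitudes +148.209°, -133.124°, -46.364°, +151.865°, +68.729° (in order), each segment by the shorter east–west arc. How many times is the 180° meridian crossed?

2

Leg 1: +148.209° → -133.124°, shortest Δλ = 78.667° (east) — crosses 180°.
Leg 2: -133.124° → -46.364°, shortest Δλ = 86.76° (east) — does not cross 180°.
Leg 3: -46.364° → +151.865°, shortest Δλ = -161.771° (west) — crosses 180°.
Leg 4: +151.865° → +68.729°, shortest Δλ = -83.136° (west) — does not cross 180°.
Total crossings: 2.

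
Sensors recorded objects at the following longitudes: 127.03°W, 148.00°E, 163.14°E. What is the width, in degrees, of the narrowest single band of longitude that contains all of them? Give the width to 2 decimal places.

Sort the longitudes: -127.03°, +148.00°, +163.14°.
Eastward gaps between consecutive values (wrapping around): 275.03°, 15.14°, 69.83°.
Largest gap = 275.03° ⇒ minimal covering band is its complement: 360° − 275.03° = 84.97°.
Band runs from +148.00° eastward to -127.03°, crossing the antimeridian.

84.97°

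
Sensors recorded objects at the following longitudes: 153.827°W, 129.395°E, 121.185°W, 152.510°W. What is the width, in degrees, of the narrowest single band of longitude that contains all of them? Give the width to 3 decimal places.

Sort the longitudes: -153.827°, -152.510°, -121.185°, +129.395°.
Eastward gaps between consecutive values (wrapping around): 1.317°, 31.325°, 250.580°, 76.778°.
Largest gap = 250.580° ⇒ minimal covering band is its complement: 360° − 250.580° = 109.420°.
Band runs from +129.395° eastward to -121.185°, crossing the antimeridian.

109.420°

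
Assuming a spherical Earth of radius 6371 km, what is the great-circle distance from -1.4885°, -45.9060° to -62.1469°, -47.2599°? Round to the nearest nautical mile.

3642 nmi

Δλ = -47.2599 − -45.9060 = -1.3539°.
Δφ = -62.1469 − -1.4885 = -60.6584°.
a = sin²(Δφ/2) + cos φ₁ · cos φ₂ · sin²(Δλ/2) = 0.255057.
c = 2·atan2(√a, √(1−a)) = 1.05884 rad → d = 6371·c ≈ 6745.86 km ≈ 3642.47 nmi.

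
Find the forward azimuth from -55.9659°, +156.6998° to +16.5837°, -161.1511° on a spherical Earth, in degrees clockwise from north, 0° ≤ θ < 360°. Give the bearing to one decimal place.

Δλ = -161.1511 − 156.6998 = -317.8509°; wrapped into (−180°, 180°]: 42.1491°.
θ = atan2( sin Δλ · cos φ₂ , cos φ₁ · sin φ₂ − sin φ₁ · cos φ₂ · cos Δλ )
  = atan2(0.64315, 0.74859) = 40.667° → normalised to [0°, 360°): 40.667°.

40.7°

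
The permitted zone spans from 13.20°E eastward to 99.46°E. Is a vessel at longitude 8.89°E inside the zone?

No

Band width going east from +13.20° to +99.46°: ((99.46 − 13.20) mod 360) = 86.26°.
Offset of +8.89° east of the west edge: ((8.89 − 13.20) mod 360) = 355.69°.
355.69° > 86.26° ⇒ outside.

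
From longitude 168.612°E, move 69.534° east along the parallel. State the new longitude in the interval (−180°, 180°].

Start at +168.612°; shift +69.534° → +238.146°.
+238.146° lies outside (−180°, 180°]; subtract 360° → -121.854°.

121.854°W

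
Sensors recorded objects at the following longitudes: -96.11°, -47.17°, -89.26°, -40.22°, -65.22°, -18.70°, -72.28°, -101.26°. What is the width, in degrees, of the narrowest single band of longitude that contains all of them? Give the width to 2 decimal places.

Sort the longitudes: -101.26°, -96.11°, -89.26°, -72.28°, -65.22°, -47.17°, -40.22°, -18.70°.
Eastward gaps between consecutive values (wrapping around): 5.15°, 6.85°, 16.98°, 7.06°, 18.05°, 6.95°, 21.52°, 277.44°.
Largest gap = 277.44° ⇒ minimal covering band is its complement: 360° − 277.44° = 82.56°.
Band runs from -101.26° eastward to -18.70°.

82.56°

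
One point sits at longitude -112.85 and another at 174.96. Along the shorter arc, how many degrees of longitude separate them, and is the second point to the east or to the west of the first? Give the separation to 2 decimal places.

Raw difference: 174.96 − -112.85 = 287.81°.
Normalise into (−180°, 180°]: 287.81° − 360° = -72.19°.
Negative ⇒ the second point lies to the west; separation 72.19°.

72.19° west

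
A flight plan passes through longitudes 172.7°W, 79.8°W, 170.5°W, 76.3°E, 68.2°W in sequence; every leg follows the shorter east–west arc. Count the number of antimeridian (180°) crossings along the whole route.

Leg 1: -172.7° → -79.8°, shortest Δλ = 92.9° (east) — does not cross 180°.
Leg 2: -79.8° → -170.5°, shortest Δλ = -90.7° (west) — does not cross 180°.
Leg 3: -170.5° → +76.3°, shortest Δλ = -113.2° (west) — crosses 180°.
Leg 4: +76.3° → -68.2°, shortest Δλ = -144.5° (west) — does not cross 180°.
Total crossings: 1.

1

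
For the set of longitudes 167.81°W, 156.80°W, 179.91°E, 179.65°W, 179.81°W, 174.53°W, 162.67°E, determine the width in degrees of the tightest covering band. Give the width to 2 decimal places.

40.53°

Sort the longitudes: -179.81°, -179.65°, -174.53°, -167.81°, -156.80°, +162.67°, +179.91°.
Eastward gaps between consecutive values (wrapping around): 0.16°, 5.12°, 6.72°, 11.01°, 319.47°, 17.24°, 0.28°.
Largest gap = 319.47° ⇒ minimal covering band is its complement: 360° − 319.47° = 40.53°.
Band runs from +162.67° eastward to -156.80°, crossing the antimeridian.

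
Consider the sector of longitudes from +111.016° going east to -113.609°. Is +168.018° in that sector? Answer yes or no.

Band width going east from +111.016° to -113.609°: ((-113.609 − 111.016) mod 360) = 135.375°.
Offset of +168.018° east of the west edge: ((168.018 − 111.016) mod 360) = 57.002°.
57.002° ≤ 135.375° ⇒ inside.

Yes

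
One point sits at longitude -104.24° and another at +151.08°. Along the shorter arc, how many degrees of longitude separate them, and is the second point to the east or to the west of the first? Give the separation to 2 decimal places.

104.68° west

Raw difference: 151.08 − -104.24 = 255.32°.
Normalise into (−180°, 180°]: 255.32° − 360° = -104.68°.
Negative ⇒ the second point lies to the west; separation 104.68°.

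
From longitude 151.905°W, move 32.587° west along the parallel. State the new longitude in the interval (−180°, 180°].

175.508°E

Start at -151.905°; shift −32.587° → -184.492°.
-184.492° lies outside (−180°, 180°]; add 360° → +175.508°.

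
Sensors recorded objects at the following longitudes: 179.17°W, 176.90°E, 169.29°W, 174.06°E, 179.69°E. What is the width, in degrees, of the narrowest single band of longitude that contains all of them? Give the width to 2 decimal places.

Sort the longitudes: -179.17°, -169.29°, +174.06°, +176.90°, +179.69°.
Eastward gaps between consecutive values (wrapping around): 9.88°, 343.35°, 2.84°, 2.79°, 1.14°.
Largest gap = 343.35° ⇒ minimal covering band is its complement: 360° − 343.35° = 16.65°.
Band runs from +174.06° eastward to -169.29°, crossing the antimeridian.

16.65°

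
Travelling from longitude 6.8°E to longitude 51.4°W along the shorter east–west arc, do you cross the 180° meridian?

Signed shortest Δλ = ((-51.4 − 6.8 + 180) mod 360) − 180 = -58.2°.
Going west by 58.2° from +6.8° reaches -51.4° without touching 180°.

No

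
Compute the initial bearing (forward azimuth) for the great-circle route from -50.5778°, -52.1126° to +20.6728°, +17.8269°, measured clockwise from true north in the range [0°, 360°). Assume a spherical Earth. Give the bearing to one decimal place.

61.8°

Δλ = 17.8269 − -52.1126 = 69.9395°.
θ = atan2( sin Δλ · cos φ₂ , cos φ₁ · sin φ₂ − sin φ₁ · cos φ₂ · cos Δλ )
  = atan2(0.87885, 0.47210) = 61.756° → normalised to [0°, 360°): 61.756°.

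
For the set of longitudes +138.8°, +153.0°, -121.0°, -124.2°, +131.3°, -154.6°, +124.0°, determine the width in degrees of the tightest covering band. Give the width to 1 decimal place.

115.0°

Sort the longitudes: -154.6°, -124.2°, -121.0°, +124.0°, +131.3°, +138.8°, +153.0°.
Eastward gaps between consecutive values (wrapping around): 30.4°, 3.2°, 245.0°, 7.3°, 7.5°, 14.2°, 52.4°.
Largest gap = 245.0° ⇒ minimal covering band is its complement: 360° − 245.0° = 115.0°.
Band runs from +124.0° eastward to -121.0°, crossing the antimeridian.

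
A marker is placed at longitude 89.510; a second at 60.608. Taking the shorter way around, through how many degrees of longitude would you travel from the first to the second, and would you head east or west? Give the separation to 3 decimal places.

28.902° west

Raw difference: 60.608 − 89.510 = -28.902°.
Normalise into (−180°, 180°]: -28.902° stays -28.902°.
Negative ⇒ the second point lies to the west; separation 28.902°.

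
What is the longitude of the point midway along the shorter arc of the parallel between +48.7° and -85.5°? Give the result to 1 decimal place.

Signed shortest Δλ from +48.7° to -85.5° is -134.2°.
Midpoint longitude = +48.7° + (-134.2°)/2 = +48.7° − 67.1° = -18.4°.

-18.4°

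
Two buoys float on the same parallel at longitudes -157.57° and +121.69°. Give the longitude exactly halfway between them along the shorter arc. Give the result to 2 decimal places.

Signed shortest Δλ from -157.57° to +121.69° is -80.74°.
Midpoint longitude = -157.57° + (-80.74°)/2 = -157.57° − 40.37° = -197.94°.
Normalise into (−180°, 180°]: +162.06°.
(The naïve average (-157.57 + +121.69)/2 = -17.94° is on the wrong side of the globe.)

+162.06°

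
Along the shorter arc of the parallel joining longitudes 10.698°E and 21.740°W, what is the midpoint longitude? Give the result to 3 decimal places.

5.521°W

Signed shortest Δλ from +10.698° to -21.740° is -32.438°.
Midpoint longitude = +10.698° + (-32.438°)/2 = +10.698° − 16.219° = -5.521°.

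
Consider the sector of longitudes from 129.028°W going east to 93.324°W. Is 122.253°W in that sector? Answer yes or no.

Yes

Band width going east from -129.028° to -93.324°: ((-93.324 − -129.028) mod 360) = 35.704°.
Offset of -122.253° east of the west edge: ((-122.253 − -129.028) mod 360) = 6.775°.
6.775° ≤ 35.704° ⇒ inside.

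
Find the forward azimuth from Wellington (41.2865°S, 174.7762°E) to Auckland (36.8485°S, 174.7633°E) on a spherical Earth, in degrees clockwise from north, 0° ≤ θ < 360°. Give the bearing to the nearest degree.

0°

Δλ = 174.7633 − 174.7762 = -0.0129°.
θ = atan2( sin Δλ · cos φ₂ , cos φ₁ · sin φ₂ − sin φ₁ · cos φ₂ · cos Δλ )
  = atan2(-0.00018, 0.07738) = -0.133° → normalised to [0°, 360°): 359.867°.
To the nearest degree that is 360°, which in [0°, 360°) is written 0°.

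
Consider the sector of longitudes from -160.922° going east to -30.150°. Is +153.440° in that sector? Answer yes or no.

No

Band width going east from -160.922° to -30.150°: ((-30.150 − -160.922) mod 360) = 130.772°.
Offset of +153.440° east of the west edge: ((153.440 − -160.922) mod 360) = 314.362°.
314.362° > 130.772° ⇒ outside.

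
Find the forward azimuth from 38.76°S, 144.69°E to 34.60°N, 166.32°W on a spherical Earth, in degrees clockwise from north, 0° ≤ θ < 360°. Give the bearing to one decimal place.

38.5°

Δλ = -166.32 − 144.69 = -311.01°; wrapped into (−180°, 180°]: 48.99°.
θ = atan2( sin Δλ · cos φ₂ , cos φ₁ · sin φ₂ − sin φ₁ · cos φ₂ · cos Δλ )
  = atan2(0.62113, 0.78095) = 38.497° → normalised to [0°, 360°): 38.497°.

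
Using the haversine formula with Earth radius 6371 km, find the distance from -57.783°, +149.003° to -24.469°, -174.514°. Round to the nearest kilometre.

Δλ = -174.514 − 149.003 = -323.517°; wrapped into (−180°, 180°]: 36.483°.
Δφ = -24.469 − -57.783 = 33.314°.
a = sin²(Δφ/2) + cos φ₁ · cos φ₂ · sin²(Δλ/2) = 0.129709.
c = 2·atan2(√a, √(1−a)) = 0.73686 rad → d = 6371·c ≈ 4694.54 km.

4695 km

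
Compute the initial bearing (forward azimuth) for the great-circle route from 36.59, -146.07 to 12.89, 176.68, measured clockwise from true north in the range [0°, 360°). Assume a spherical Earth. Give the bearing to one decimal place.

244.3°

Δλ = 176.68 − -146.07 = 322.75°; wrapped into (−180°, 180°]: -37.25°.
θ = atan2( sin Δλ · cos φ₂ , cos φ₁ · sin φ₂ − sin φ₁ · cos φ₂ · cos Δλ )
  = atan2(-0.59004, -0.28341) = -115.656° → normalised to [0°, 360°): 244.344°.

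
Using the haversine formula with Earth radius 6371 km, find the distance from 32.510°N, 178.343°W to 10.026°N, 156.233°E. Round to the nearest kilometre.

Δλ = 156.233 − -178.343 = 334.576°; wrapped into (−180°, 180°]: -25.424°.
Δφ = 10.026 − 32.510 = -22.484°.
a = sin²(Δφ/2) + cos φ₁ · cos φ₂ · sin²(Δλ/2) = 0.078218.
c = 2·atan2(√a, √(1−a)) = 0.56691 rad → d = 6371·c ≈ 3611.78 km.

3612 km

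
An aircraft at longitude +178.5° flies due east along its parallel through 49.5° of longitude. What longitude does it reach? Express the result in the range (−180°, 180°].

Start at +178.5°; shift +49.5° → +228.0°.
+228.0° lies outside (−180°, 180°]; subtract 360° → -132.0°.

-132.0°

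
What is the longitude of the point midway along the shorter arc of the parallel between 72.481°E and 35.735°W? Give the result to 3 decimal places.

Signed shortest Δλ from +72.481° to -35.735° is -108.216°.
Midpoint longitude = +72.481° + (-108.216°)/2 = +72.481° − 54.108° = +18.373°.

18.373°E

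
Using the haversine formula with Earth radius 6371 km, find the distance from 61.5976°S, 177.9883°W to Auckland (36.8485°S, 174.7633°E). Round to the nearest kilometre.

2798 km

Δλ = 174.7633 − -177.9883 = 352.7516°; wrapped into (−180°, 180°]: -7.2484°.
Δφ = -36.8485 − -61.5976 = 24.7491°.
a = sin²(Δφ/2) + cos φ₁ · cos φ₂ · sin²(Δλ/2) = 0.047446.
c = 2·atan2(√a, √(1−a)) = 0.43916 rad → d = 6371·c ≈ 2797.91 km.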